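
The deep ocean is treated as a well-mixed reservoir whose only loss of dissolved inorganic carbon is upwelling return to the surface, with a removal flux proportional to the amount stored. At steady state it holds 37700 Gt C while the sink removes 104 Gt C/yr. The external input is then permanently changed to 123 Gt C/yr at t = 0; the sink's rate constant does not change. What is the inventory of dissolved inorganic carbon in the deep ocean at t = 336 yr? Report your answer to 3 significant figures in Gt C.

τ = M₀/F₀ = 37700/104 = 362.5 yr; rate constant k = 1/τ.
New steady state M_∞ = F₁/k = F₁·τ = 123 × 362.5 = 44588 Gt C.
M(t) = M_∞ + (M₀ − M_∞)·e^(−t/τ); t/τ = 336/362.5 = 0.9269, so e^(−t/τ) = 0.3958.
M(t) = 44588 − 6888 × 0.3958 = 41862 Gt C.

41900 Gt C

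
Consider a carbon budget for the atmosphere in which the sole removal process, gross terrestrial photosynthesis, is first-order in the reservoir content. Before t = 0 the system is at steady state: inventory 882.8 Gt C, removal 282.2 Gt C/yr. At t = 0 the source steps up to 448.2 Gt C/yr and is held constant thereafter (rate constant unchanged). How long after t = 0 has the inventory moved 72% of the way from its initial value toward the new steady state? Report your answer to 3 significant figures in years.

3.98 yr

τ = M₀/F₀ = 882.8/282.2 = 3.128 yr.
The remaining gap fraction is e^(−t/τ); 72% covered ⇒ e^(−t/τ) = 0.280.
t = −τ ln(0.280) = 3.128 × 1.273 = 3.982 yr.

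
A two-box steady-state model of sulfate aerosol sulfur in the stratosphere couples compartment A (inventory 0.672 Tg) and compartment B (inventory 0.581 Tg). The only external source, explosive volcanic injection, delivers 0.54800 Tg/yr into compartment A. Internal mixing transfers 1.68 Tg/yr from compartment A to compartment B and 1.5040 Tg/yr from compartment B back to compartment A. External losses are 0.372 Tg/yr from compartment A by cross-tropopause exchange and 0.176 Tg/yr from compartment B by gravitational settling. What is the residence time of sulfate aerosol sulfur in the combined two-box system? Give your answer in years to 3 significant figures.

2.29 yr

Residence time in the combined system uses the total inventory and the total *external* removal — internal exchanges between the two boxes cancel.
M_total = 0.672 + 0.581 = 1.2530 Tg.
ΣF_external_out = 0.372 + 0.176 = 0.54800 Tg/yr.
τ = M_total / ΣF_ext = 1.2530 / 0.54800 = 2.286 yr.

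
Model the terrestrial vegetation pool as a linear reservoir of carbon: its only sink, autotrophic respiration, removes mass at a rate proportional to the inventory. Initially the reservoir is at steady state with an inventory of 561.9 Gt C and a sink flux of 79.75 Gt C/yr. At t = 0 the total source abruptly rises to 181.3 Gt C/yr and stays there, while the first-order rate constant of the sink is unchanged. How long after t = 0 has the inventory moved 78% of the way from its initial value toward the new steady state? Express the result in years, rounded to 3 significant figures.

τ = M₀/F₀ = 561.9/79.75 = 7.046 yr.
The remaining gap fraction is e^(−t/τ); 78% covered ⇒ e^(−t/τ) = 0.220.
t = −τ ln(0.220) = 7.046 × 1.514 = 10.67 yr.

10.7 yr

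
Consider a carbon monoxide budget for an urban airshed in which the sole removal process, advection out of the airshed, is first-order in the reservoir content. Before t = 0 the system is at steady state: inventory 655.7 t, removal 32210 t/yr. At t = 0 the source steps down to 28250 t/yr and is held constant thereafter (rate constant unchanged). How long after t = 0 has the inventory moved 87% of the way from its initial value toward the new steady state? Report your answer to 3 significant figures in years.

τ = M₀/F₀ = 655.7/32210 = 0.02036 yr.
The remaining gap fraction is e^(−t/τ); 87% covered ⇒ e^(−t/τ) = 0.130.
t = −τ ln(0.130) = 0.02036 × 2.040 = 0.04153 yr.

0.0415 yr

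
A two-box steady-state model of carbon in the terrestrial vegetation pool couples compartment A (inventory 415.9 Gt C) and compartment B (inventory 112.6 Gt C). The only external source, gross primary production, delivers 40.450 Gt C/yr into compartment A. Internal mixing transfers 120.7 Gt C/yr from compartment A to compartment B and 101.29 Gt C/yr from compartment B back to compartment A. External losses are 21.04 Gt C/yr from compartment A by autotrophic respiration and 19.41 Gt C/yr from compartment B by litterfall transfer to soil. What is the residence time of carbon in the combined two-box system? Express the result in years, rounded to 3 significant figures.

13.1 yr

Residence time in the combined system uses the total inventory and the total *external* removal — internal exchanges between the two boxes cancel.
M_total = 415.9 + 112.6 = 528.50 Gt C.
ΣF_external_out = 21.04 + 19.41 = 40.450 Gt C/yr.
τ = M_total / ΣF_ext = 528.50 / 40.450 = 13.07 yr.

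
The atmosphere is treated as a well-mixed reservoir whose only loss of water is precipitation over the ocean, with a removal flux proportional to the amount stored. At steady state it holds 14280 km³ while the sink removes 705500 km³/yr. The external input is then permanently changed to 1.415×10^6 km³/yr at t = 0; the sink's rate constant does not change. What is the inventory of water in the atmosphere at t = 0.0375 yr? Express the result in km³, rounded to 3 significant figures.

Residence time τ = M₀/F₀ = 0.02024 yr. The eventual steady state is M_∞ = M₀·(F₁/F₀) = 14280 × 1.415×10^6/705500 = 28641 km³.
The anomaly ΔM(t) = M(t) − M_∞ decays as ΔM₀·e^(−t/τ) with ΔM₀ = 14280 − 28641 = −14360 km³.
At t = 0.0375 yr, e^(−t/τ) = e^(−1.853) = 0.1568, so ΔM = −2252 km³ and M = 28641 − 2252 = 26389 km³.

26400 km³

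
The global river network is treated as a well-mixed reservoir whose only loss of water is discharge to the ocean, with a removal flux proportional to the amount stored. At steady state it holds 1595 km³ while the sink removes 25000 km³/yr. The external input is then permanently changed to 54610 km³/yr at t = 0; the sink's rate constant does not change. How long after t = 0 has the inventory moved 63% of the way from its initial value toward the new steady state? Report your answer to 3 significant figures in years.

τ = M₀/F₀ = 1595/25000 = 0.06380 yr.
The remaining gap fraction is e^(−t/τ); 63% covered ⇒ e^(−t/τ) = 0.370.
t = −τ ln(0.370) = 0.06380 × 0.9943 = 0.06343 yr.

0.0634 yr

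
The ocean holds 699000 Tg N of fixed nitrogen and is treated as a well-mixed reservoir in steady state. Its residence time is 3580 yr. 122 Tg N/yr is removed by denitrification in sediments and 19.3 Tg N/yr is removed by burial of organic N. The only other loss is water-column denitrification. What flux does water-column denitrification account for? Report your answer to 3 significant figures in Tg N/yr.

Total removal F = M/τ = 699000 / 3580 = 195.3 Tg N/yr.
Water-column denitrification = F − (122 + 19.3) = 195.3 − 141.3 = 53.95 Tg N/yr.

54.0 Tg N/yr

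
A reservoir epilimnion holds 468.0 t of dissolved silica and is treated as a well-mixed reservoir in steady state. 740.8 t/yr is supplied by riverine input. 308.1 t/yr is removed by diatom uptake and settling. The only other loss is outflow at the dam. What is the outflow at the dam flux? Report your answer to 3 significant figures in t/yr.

433 t/yr

At steady state ΣF_in = ΣF_out.
ΣF_in = 740.80 t/yr.
Outflow at the dam flux = ΣF_in − (308.1) = 740.80 − 308.1 = 432.7 t/yr.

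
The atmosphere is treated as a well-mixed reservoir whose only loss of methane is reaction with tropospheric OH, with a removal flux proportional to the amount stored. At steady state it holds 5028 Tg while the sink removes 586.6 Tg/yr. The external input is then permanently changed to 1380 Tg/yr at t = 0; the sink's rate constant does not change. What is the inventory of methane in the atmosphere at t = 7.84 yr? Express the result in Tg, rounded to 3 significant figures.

Residence time τ = M₀/F₀ = 8.571 yr. The eventual steady state is M_∞ = M₀·(F₁/F₀) = 5028 × 1380/586.6 = 11829 Tg.
The anomaly ΔM(t) = M(t) − M_∞ decays as ΔM₀·e^(−t/τ) with ΔM₀ = 5028 − 11829 = −6801 Tg.
At t = 7.84 yr, e^(−t/τ) = e^(−0.9147) = 0.4007, so ΔM = −2725 Tg and M = 11829 − 2725 = 9103.9 Tg.

9100 Tg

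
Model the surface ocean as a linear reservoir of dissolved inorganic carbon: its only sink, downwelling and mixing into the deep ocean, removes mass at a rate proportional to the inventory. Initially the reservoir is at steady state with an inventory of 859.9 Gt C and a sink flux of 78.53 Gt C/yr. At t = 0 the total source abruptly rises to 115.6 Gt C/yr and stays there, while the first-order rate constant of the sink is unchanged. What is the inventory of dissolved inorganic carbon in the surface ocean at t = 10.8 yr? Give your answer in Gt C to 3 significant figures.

τ = M₀/F₀ = 859.9/78.53 = 10.95 yr; rate constant k = 1/τ.
New steady state M_∞ = F₁/k = F₁·τ = 115.6 × 10.95 = 1265.8 Gt C.
M(t) = M_∞ + (M₀ − M_∞)·e^(−t/τ); t/τ = 10.8/10.95 = 0.9863, so e^(−t/τ) = 0.3730.
M(t) = 1265.8 − 405.9 × 0.3730 = 1114.4 Gt C.

1110 Gt C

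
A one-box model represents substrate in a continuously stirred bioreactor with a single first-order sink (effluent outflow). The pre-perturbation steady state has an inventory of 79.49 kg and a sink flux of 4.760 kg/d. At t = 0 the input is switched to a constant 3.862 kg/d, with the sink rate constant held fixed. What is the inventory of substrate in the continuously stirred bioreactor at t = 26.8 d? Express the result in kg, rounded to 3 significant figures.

67.5 kg

τ = M₀/F₀ = 79.49/4.760 = 16.70 d; rate constant k = 1/τ.
New steady state M_∞ = F₁/k = F₁·τ = 3.862 × 16.70 = 64.494 kg.
M(t) = M_∞ + (M₀ − M_∞)·e^(−t/τ); t/τ = 26.8/16.70 = 1.605, so e^(−t/τ) = 0.2009.
M(t) = 64.494 + 15.00 × 0.2009 = 67.507 kg.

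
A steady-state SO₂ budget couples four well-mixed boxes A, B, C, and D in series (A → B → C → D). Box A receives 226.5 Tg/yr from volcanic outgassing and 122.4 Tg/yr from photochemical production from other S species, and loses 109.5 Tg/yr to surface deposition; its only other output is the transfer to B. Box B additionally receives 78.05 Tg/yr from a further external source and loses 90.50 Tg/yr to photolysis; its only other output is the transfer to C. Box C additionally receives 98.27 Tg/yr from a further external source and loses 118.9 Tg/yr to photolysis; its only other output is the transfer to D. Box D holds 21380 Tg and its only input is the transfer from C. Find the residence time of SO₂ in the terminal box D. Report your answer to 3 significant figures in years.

Box A: F(A→B) = (226.5 + 122.4) − 109.5 = 239.40 Tg/yr.
Box B: F(B→C) = (239.40 + 78.05) − 90.50 = 226.95 Tg/yr.
Box C: F(C→D) = (226.95 + 98.27) − 118.9 = 206.32 Tg/yr.
Box D throughput = its input = 206.32 Tg/yr; τ = 21380 / 206.32 = 103.6 yr.

104 yr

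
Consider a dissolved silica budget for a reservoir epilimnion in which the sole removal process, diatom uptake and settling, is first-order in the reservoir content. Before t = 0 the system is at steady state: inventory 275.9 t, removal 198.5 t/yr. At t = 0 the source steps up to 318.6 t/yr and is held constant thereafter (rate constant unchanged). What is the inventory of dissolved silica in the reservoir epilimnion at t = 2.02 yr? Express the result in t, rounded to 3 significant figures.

404 t

Residence time τ = M₀/F₀ = 1.390 yr. The eventual steady state is M_∞ = M₀·(F₁/F₀) = 275.9 × 318.6/198.5 = 442.83 t.
The anomaly ΔM(t) = M(t) − M_∞ decays as ΔM₀·e^(−t/τ) with ΔM₀ = 275.9 − 442.83 = −166.9 t.
At t = 2.02 yr, e^(−t/τ) = e^(−1.453) = 0.2338, so ΔM = −39.03 t and M = 442.83 − 39.03 = 403.80 t.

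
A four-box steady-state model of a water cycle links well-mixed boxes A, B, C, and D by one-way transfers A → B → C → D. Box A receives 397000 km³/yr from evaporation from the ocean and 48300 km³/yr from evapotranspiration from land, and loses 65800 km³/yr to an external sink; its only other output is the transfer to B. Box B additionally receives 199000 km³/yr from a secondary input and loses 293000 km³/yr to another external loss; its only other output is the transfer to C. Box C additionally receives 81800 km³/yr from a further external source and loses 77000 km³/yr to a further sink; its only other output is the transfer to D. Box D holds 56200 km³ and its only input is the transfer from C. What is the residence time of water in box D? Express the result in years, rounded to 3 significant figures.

Box A: F(A→B) = (397000 + 48300) − 65800 = 379500 km³/yr.
Box B: F(B→C) = (379500 + 199000) − 293000 = 285500 km³/yr.
Box C: F(C→D) = (285500 + 81800) − 77000 = 290300 km³/yr.
Box D throughput = its input = 290300 km³/yr; τ = 56200 / 290300 = 0.1936 yr.

0.194 yr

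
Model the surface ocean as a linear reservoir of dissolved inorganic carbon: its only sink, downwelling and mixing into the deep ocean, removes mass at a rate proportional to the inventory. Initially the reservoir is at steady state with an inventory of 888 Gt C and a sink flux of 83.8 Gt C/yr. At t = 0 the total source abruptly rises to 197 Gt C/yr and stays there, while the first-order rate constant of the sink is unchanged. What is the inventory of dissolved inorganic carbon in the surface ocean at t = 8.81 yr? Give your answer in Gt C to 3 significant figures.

1570 Gt C

τ = M₀/F₀ = 888/83.8 = 10.60 yr; rate constant k = 1/τ.
New steady state M_∞ = F₁/k = F₁·τ = 197 × 10.60 = 2087.5 Gt C.
M(t) = M_∞ + (M₀ − M_∞)·e^(−t/τ); t/τ = 8.81/10.60 = 0.8314, so e^(−t/τ) = 0.4354.
M(t) = 2087.5 − 1200 × 0.4354 = 1565.2 Gt C.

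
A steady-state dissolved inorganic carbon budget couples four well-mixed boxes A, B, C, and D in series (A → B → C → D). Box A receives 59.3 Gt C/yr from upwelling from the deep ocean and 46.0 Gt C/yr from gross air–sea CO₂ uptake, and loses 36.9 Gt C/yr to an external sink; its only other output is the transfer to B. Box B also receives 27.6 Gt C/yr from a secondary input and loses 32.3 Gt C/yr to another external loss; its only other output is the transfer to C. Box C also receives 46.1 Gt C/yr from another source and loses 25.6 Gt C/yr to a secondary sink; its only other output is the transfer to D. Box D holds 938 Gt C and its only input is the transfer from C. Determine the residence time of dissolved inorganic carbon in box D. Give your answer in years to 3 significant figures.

Box A: F(A→B) = (59.3 + 46.0) − 36.9 = 68.400 Gt C/yr.
Box B: F(B→C) = (68.400 + 27.6) − 32.3 = 63.700 Gt C/yr.
Box C: F(C→D) = (63.700 + 46.1) − 25.6 = 84.200 Gt C/yr.
Box D throughput = its input = 84.200 Gt C/yr; τ = 938 / 84.200 = 11.14 yr.

11.1 yr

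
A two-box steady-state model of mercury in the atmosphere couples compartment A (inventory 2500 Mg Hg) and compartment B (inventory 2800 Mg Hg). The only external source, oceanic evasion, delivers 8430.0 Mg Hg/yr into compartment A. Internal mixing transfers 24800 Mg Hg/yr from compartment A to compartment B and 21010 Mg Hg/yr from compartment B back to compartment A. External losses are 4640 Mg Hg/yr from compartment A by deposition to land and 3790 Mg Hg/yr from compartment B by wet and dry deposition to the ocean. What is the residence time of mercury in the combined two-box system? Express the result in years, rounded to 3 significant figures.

0.629 yr

Residence time in the combined system uses the total inventory and the total *external* removal — internal exchanges between the two boxes cancel.
M_total = 2500 + 2800 = 5300.0 Mg Hg.
ΣF_external_out = 4640 + 3790 = 8430.0 Mg Hg/yr.
τ = M_total / ΣF_ext = 5300.0 / 8430.0 = 0.6287 yr.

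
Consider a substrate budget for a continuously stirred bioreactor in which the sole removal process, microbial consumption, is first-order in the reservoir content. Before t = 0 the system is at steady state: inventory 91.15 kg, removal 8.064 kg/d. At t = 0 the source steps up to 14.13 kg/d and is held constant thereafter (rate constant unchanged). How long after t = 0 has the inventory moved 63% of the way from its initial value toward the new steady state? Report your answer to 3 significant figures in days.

11.2 d

τ = M₀/F₀ = 91.15/8.064 = 11.30 d.
The remaining gap fraction is e^(−t/τ); 63% covered ⇒ e^(−t/τ) = 0.370.
t = −τ ln(0.370) = 11.30 × 0.9943 = 11.24 d.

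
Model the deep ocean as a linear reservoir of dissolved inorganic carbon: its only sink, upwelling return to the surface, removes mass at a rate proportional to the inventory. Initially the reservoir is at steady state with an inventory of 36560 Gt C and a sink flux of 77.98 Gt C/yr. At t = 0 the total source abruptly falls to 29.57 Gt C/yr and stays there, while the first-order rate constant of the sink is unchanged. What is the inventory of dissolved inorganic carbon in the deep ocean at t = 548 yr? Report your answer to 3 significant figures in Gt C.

τ = M₀/F₀ = 36560/77.98 = 468.8 yr; rate constant k = 1/τ.
New steady state M_∞ = F₁/k = F₁·τ = 29.57 × 468.8 = 13864 Gt C.
M(t) = M_∞ + (M₀ − M_∞)·e^(−t/τ); t/τ = 548/468.8 = 1.169, so e^(−t/τ) = 0.3107.
M(t) = 13864 + 22700 × 0.3107 = 20916 Gt C.

20900 Gt C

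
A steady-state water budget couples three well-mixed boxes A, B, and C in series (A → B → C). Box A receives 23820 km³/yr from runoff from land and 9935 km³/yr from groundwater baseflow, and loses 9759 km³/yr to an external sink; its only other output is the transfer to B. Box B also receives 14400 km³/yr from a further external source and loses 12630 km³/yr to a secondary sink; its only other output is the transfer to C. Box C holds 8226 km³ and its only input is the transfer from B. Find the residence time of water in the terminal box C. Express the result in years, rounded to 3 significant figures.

0.319 yr

Box A: F(A→B) = (23820 + 9935) − 9759 = 23996 km³/yr.
Box B: F(B→C) = (23996 + 14400) − 12630 = 25766 km³/yr.
Box C throughput = its input = 25766 km³/yr; τ = 8226 / 25766 = 0.3193 yr.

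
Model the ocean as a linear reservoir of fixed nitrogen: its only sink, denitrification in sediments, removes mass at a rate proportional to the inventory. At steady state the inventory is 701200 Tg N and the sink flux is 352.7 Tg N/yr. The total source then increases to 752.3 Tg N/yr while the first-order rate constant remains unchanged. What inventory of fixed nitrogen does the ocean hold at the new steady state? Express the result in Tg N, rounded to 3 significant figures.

1.50×10^6 Tg N

Rate constant k = F/M = 352.7 / 701200 = 0.0005030 yr⁻¹.
At the new steady state, source = k·M_new ⇒ M_new = 752.3 / 0.0005030 = 1.496×10^6 Tg N.
(Equivalently M_new = M × F_new/F_old = 701200 × 752.3/352.7.)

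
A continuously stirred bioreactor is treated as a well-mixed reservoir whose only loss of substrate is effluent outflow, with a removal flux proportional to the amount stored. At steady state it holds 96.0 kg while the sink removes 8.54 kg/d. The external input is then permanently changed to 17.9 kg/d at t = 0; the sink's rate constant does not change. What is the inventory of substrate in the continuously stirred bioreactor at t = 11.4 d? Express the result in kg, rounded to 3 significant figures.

The sink rate constant is k = F₀/M₀ = 8.54/96.0 = 0.08896 d⁻¹.
Solving dM/dt = F₁ − kM with M(0) = M₀ gives M(t) = F₁/k + (M₀ − F₁/k)·e^(−kt).
F₁/k = 17.9/0.08896 = 201.22 kg; kt = 0.08896 × 11.4 = 1.014, e^(−kt) = 0.3627.
M(11.4) = 201.22 + (96.0 − 201.22) × 0.3627 = 201.22 − 38.16 = 163.05 kg.

163 kg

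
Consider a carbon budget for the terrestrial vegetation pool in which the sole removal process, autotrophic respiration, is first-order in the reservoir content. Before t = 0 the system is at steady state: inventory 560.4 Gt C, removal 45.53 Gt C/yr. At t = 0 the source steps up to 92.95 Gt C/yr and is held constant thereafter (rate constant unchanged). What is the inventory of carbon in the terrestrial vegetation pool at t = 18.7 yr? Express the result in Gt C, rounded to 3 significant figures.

1020 Gt C

τ = M₀/F₀ = 560.4/45.53 = 12.31 yr; rate constant k = 1/τ.
New steady state M_∞ = F₁/k = F₁·τ = 92.95 × 12.31 = 1144.1 Gt C.
M(t) = M_∞ + (M₀ − M_∞)·e^(−t/τ); t/τ = 18.7/12.31 = 1.519, so e^(−t/τ) = 0.2189.
M(t) = 1144.1 − 583.7 × 0.2189 = 1016.3 Gt C.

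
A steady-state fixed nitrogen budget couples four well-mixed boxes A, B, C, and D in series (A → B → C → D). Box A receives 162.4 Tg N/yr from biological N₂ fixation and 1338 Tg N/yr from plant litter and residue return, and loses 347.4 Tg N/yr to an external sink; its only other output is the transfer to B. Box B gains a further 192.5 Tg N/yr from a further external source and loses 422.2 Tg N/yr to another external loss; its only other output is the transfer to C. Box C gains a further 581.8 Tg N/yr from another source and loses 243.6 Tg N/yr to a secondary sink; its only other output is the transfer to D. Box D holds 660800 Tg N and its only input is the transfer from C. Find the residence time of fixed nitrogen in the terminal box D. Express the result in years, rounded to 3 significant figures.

524 yr

Box A: F(A→B) = (162.4 + 1338) − 347.4 = 1153.0 Tg N/yr.
Box B: F(B→C) = (1153.0 + 192.5) − 422.2 = 923.30 Tg N/yr.
Box C: F(C→D) = (923.30 + 581.8) − 243.6 = 1261.5 Tg N/yr.
Box D throughput = its input = 1261.5 Tg N/yr; τ = 660800 / 1261.5 = 523.8 yr.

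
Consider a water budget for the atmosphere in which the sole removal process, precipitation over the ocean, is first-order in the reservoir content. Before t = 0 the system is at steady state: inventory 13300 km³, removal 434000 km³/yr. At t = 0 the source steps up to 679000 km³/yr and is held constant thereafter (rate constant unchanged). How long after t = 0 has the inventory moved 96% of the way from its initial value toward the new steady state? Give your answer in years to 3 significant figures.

0.0986 yr

τ = M₀/F₀ = 13300/434000 = 0.03065 yr.
The remaining gap fraction is e^(−t/τ); 96% covered ⇒ e^(−t/τ) = 0.0400.
t = −τ ln(0.0400) = 0.03065 × 3.219 = 0.09864 yr.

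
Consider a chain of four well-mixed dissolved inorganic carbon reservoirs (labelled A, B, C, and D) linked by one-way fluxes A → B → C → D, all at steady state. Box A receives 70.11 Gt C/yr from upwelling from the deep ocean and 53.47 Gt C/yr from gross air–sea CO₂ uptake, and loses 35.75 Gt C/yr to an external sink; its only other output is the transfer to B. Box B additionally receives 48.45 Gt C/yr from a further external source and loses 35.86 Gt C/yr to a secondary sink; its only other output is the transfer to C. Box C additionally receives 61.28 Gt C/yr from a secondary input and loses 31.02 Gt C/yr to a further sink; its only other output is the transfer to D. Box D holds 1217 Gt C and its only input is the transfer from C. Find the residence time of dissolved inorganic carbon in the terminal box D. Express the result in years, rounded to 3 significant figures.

Box A: F(A→B) = (70.11 + 53.47) − 35.75 = 87.830 Gt C/yr.
Box B: F(B→C) = (87.830 + 48.45) − 35.86 = 100.42 Gt C/yr.
Box C: F(C→D) = (100.42 + 61.28) − 31.02 = 130.68 Gt C/yr.
Box D throughput = its input = 130.68 Gt C/yr; τ = 1217 / 130.68 = 9.313 yr.

9.31 yr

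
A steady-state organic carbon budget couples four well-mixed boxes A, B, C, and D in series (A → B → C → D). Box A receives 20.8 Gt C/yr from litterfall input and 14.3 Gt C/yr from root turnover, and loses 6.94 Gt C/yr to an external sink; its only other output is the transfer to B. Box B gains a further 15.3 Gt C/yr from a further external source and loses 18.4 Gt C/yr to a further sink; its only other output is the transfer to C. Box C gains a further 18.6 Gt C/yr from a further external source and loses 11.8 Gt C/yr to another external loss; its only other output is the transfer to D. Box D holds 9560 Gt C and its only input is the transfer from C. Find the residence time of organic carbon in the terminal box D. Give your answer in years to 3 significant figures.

Box A: F(A→B) = (20.8 + 14.3) − 6.94 = 28.160 Gt C/yr.
Box B: F(B→C) = (28.160 + 15.3) − 18.4 = 25.060 Gt C/yr.
Box C: F(C→D) = (25.060 + 18.6) − 11.8 = 31.860 Gt C/yr.
Box D throughput = its input = 31.860 Gt C/yr; τ = 9560 / 31.860 = 300.1 yr.

300 yr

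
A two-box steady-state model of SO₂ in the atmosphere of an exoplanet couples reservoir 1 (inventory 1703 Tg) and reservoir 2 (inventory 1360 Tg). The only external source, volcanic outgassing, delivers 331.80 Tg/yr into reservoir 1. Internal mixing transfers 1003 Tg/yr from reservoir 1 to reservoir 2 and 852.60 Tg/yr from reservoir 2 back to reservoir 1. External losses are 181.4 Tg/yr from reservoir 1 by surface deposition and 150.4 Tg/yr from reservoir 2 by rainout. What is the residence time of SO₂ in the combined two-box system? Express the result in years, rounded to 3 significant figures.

9.23 yr

Residence time in the combined system uses the total inventory and the total *external* removal — internal exchanges between the two boxes cancel.
M_total = 1703 + 1360 = 3063.0 Tg.
ΣF_external_out = 181.4 + 150.4 = 331.80 Tg/yr.
τ = M_total / ΣF_ext = 3063.0 / 331.80 = 9.231 yr.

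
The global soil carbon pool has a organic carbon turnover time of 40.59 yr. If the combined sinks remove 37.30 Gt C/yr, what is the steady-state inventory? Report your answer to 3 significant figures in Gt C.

τ = M/F ⇒ M = τ × F = 40.59 × 37.30 = 1514 Gt C.

1510 Gt C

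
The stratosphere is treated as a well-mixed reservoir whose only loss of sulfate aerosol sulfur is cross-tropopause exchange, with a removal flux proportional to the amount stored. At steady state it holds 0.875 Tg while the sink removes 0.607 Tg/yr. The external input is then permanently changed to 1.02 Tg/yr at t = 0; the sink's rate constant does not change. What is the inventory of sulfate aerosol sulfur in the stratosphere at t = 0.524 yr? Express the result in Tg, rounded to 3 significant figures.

1.06 Tg

Residence time τ = M₀/F₀ = 1.442 yr. The eventual steady state is M_∞ = M₀·(F₁/F₀) = 0.875 × 1.02/0.607 = 1.4703 Tg.
The anomaly ΔM(t) = M(t) − M_∞ decays as ΔM₀·e^(−t/τ) with ΔM₀ = 0.875 − 1.4703 = −0.5953 Tg.
At t = 0.524 yr, e^(−t/τ) = e^(−0.3635) = 0.6952, so ΔM = −0.4139 Tg and M = 1.4703 − 0.4139 = 1.0564 Tg.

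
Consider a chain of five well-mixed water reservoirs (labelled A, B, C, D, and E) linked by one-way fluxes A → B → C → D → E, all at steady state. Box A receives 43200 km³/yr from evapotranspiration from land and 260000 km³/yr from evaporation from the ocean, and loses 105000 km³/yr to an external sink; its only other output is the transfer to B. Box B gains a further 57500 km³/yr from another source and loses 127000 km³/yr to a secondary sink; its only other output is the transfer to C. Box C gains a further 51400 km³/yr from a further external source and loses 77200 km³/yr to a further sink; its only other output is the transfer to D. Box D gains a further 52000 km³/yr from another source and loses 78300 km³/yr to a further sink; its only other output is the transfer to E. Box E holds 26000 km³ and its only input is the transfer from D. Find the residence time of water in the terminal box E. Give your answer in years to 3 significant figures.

0.339 yr

Box A: F(A→B) = (43200 + 260000) − 105000 = 198200 km³/yr.
Box B: F(B→C) = (198200 + 57500) − 127000 = 128700 km³/yr.
Box C: F(C→D) = (128700 + 51400) − 77200 = 102900 km³/yr.
Box D: F(D→E) = (102900 + 52000) − 78300 = 76600 km³/yr.
Box E throughput = its input = 76600 km³/yr; τ = 26000 / 76600 = 0.3394 yr.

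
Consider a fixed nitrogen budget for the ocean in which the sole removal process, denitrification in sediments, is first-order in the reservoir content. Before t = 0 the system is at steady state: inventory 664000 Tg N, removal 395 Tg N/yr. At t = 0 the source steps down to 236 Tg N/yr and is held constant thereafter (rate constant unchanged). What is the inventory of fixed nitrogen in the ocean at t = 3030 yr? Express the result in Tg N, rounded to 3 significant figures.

441000 Tg N

The sink rate constant is k = F₀/M₀ = 395/664000 = 0.0005949 yr⁻¹.
Solving dM/dt = F₁ − kM with M(0) = M₀ gives M(t) = F₁/k + (M₀ − F₁/k)·e^(−kt).
F₁/k = 236/0.0005949 = 396720 Tg N; kt = 0.0005949 × 3030 = 1.802, e^(−kt) = 0.1649.
M(3030) = 396720 + (664000 − 396720) × 0.1649 = 396720 + 44070 = 440790 Tg N.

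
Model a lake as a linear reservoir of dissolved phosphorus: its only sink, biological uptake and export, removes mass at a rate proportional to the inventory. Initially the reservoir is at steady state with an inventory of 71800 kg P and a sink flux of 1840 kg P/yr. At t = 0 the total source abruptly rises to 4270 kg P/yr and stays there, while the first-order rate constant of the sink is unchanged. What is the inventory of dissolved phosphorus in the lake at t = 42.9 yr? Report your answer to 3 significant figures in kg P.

The sink rate constant is k = F₀/M₀ = 1840/71800 = 0.02563 yr⁻¹.
Solving dM/dt = F₁ − kM with M(0) = M₀ gives M(t) = F₁/k + (M₀ − F₁/k)·e^(−kt).
F₁/k = 4270/0.02563 = 166620 kg P; kt = 0.02563 × 42.9 = 1.099, e^(−kt) = 0.3331.
M(42.9) = 166620 + (71800 − 166620) × 0.3331 = 166620 − 31580 = 135040 kg P.

135000 kg P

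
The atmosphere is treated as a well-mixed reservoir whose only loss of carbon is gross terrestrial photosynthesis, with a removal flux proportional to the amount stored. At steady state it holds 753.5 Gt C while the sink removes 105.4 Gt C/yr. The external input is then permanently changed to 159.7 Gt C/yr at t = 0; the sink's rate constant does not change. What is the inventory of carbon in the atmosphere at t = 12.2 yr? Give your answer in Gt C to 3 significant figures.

Residence time τ = M₀/F₀ = 7.149 yr. The eventual steady state is M_∞ = M₀·(F₁/F₀) = 753.5 × 159.7/105.4 = 1141.7 Gt C.
The anomaly ΔM(t) = M(t) − M_∞ decays as ΔM₀·e^(−t/τ) with ΔM₀ = 753.5 − 1141.7 = −388.2 Gt C.
At t = 12.2 yr, e^(−t/τ) = e^(−1.707) = 0.1815, so ΔM = −70.45 Gt C and M = 1141.7 − 70.45 = 1071.2 Gt C.

1070 Gt C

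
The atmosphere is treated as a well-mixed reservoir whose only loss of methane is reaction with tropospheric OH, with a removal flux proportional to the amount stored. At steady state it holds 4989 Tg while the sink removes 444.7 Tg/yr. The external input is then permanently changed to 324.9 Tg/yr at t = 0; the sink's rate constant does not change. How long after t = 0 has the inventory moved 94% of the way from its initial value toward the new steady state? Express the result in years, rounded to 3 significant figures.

τ = M₀/F₀ = 4989/444.7 = 11.22 yr.
The remaining gap fraction is e^(−t/τ); 94% covered ⇒ e^(−t/τ) = 0.0600.
t = −τ ln(0.0600) = 11.22 × 2.813 = 31.56 yr.

31.6 yr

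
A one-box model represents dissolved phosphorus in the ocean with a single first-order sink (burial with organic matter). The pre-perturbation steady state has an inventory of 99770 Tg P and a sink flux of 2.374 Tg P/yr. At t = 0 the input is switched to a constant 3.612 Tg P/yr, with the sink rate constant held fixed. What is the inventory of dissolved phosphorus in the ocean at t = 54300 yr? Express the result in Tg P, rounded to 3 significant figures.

138000 Tg P

τ = M₀/F₀ = 99770/2.374 = 42030 yr; rate constant k = 1/τ.
New steady state M_∞ = F₁/k = F₁·τ = 3.612 × 42030 = 151800 Tg P.
M(t) = M_∞ + (M₀ − M_∞)·e^(−t/τ); t/τ = 54300/42030 = 1.292, so e^(−t/τ) = 0.2747.
M(t) = 151800 − 52030 × 0.2747 = 137510 Tg P.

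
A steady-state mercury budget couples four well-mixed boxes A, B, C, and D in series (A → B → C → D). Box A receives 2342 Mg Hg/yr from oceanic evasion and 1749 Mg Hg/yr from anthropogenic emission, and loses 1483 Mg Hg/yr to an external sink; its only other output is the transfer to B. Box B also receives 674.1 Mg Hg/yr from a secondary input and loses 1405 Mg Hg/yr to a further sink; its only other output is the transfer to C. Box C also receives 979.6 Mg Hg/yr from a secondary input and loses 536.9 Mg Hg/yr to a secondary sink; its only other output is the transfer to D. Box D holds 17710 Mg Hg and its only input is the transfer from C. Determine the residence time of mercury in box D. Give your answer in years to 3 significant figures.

Box A: F(A→B) = (2342 + 1749) − 1483 = 2608.0 Mg Hg/yr.
Box B: F(B→C) = (2608.0 + 674.1) − 1405 = 1877.1 Mg Hg/yr.
Box C: F(C→D) = (1877.1 + 979.6) − 536.9 = 2319.8 Mg Hg/yr.
Box D throughput = its input = 2319.8 Mg Hg/yr; τ = 17710 / 2319.8 = 7.634 yr.

7.63 yr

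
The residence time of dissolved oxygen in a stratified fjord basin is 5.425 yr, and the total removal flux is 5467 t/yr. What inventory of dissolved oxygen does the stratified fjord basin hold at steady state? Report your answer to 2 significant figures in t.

τ = M/F ⇒ M = τ × F = 5.425 × 5467 = 29660 t.

30000 t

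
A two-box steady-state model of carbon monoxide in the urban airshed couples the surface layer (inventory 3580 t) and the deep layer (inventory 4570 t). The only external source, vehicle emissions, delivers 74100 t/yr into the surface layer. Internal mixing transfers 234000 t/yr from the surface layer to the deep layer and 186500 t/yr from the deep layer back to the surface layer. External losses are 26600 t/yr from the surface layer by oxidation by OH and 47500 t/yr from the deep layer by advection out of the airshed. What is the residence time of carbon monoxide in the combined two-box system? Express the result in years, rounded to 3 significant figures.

For the system as a whole, the A↔B exchange is internal and contributes nothing to the throughput; only the external sinks remove mass.
M_total = 3580 + 4570 = 8150.0 t.
ΣF_external_out = 26600 + 47500 = 74100 t/yr.
τ = M_total / ΣF_ext = 8150.0 / 74100 = 0.1100 yr.

0.110 yr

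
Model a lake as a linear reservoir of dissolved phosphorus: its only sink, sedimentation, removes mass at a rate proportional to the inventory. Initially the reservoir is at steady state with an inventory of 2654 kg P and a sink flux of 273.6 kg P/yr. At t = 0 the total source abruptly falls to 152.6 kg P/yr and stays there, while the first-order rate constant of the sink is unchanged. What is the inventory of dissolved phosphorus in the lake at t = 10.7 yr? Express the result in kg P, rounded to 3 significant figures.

1870 kg P

The sink rate constant is k = F₀/M₀ = 273.6/2654 = 0.1031 yr⁻¹.
Solving dM/dt = F₁ − kM with M(0) = M₀ gives M(t) = F₁/k + (M₀ − F₁/k)·e^(−kt).
F₁/k = 152.6/0.1031 = 1480.3 kg P; kt = 0.1031 × 10.7 = 1.103, e^(−kt) = 0.3319.
M(10.7) = 1480.3 + (2654 − 1480.3) × 0.3319 = 1480.3 + 389.5 = 1869.8 kg P.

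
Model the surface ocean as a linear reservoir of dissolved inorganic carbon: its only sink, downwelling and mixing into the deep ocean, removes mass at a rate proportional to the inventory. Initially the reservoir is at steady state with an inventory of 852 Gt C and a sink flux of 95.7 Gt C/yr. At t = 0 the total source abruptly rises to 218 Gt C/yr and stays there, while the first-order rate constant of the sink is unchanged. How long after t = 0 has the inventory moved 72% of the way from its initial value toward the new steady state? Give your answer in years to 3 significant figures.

11.3 yr

τ = M₀/F₀ = 852/95.7 = 8.903 yr.
The remaining gap fraction is e^(−t/τ); 72% covered ⇒ e^(−t/τ) = 0.280.
t = −τ ln(0.280) = 8.903 × 1.273 = 11.33 yr.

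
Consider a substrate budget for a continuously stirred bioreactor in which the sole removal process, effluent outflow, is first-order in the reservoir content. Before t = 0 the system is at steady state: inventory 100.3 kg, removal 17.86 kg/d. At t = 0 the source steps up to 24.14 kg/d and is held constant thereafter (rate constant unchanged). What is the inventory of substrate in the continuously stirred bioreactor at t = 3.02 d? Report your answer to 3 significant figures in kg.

115 kg

τ = M₀/F₀ = 100.3/17.86 = 5.616 d; rate constant k = 1/τ.
New steady state M_∞ = F₁/k = F₁·τ = 24.14 × 5.616 = 135.57 kg.
M(t) = M_∞ + (M₀ − M_∞)·e^(−t/τ); t/τ = 3.02/5.616 = 0.5378, so e^(−t/τ) = 0.5841.
M(t) = 135.57 − 35.27 × 0.5841 = 114.97 kg.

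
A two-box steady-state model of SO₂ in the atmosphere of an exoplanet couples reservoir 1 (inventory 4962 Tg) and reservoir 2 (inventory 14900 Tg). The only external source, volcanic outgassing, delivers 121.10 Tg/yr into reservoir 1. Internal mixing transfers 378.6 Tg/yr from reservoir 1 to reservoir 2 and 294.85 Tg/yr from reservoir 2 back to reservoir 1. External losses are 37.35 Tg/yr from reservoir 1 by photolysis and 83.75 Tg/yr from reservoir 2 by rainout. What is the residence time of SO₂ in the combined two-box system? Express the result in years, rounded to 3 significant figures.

Residence time in the combined system uses the total inventory and the total *external* removal — internal exchanges between the two boxes cancel.
M_total = 4962 + 14900 = 19862 Tg.
ΣF_external_out = 37.35 + 83.75 = 121.10 Tg/yr.
τ = M_total / ΣF_ext = 19862 / 121.10 = 164.0 yr.

164 yr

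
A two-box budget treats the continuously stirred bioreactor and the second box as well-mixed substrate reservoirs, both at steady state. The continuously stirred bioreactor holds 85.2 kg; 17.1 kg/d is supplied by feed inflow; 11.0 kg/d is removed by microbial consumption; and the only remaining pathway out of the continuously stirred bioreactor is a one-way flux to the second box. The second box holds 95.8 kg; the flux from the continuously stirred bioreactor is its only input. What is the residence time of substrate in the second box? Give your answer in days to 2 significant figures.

Balance the continuously stirred bioreactor: ΣF_in = 17.100 kg/d.
Flux to the second box = ΣF_in − (11.0) = 6.1000 kg/d.
At steady state the output of the second box equals its input, 6.1000 kg/d.
τ = M / F = 95.8 / 6.1000 = 15.70 d.

16 d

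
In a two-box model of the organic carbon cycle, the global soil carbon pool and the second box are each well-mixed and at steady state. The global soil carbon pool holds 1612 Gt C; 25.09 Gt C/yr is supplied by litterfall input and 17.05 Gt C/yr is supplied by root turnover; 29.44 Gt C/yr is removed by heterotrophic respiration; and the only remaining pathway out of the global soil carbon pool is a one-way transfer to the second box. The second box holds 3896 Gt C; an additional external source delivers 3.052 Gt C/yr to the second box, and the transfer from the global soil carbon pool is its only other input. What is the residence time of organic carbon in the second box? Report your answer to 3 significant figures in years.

247 yr

Balance the global soil carbon pool: ΣF_in = 25.09 + 17.05 = 42.140 Gt C/yr.
Transfer to the second box = ΣF_in − (29.44) = 12.700 Gt C/yr.
Total input to the second box = 12.700 + 3.052 = 15.752 Gt C/yr; at steady state this equals its total output.
τ = M / F = 3896 / 15.752 = 247.3 yr.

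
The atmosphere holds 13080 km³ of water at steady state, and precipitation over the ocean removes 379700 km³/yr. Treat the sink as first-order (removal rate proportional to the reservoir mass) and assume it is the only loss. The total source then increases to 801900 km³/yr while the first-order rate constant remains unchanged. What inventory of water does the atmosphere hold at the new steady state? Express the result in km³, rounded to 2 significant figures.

28000 km³

Rate constant k = F/M = 379700 / 13080 = 29.03 yr⁻¹.
At the new steady state, source = k·M_new ⇒ M_new = 801900 / 29.03 = 27620 km³.
(Equivalently M_new = M × F_new/F_old = 13080 × 801900/379700.)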